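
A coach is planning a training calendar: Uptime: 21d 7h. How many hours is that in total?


Days: 21
Extra hours: 7
Hours per day: 24
Days to hours: 21 x 24 = 504
Total: 504 + 7 = 511

511


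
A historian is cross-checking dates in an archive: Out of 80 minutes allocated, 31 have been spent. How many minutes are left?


Total budget: 80 minutes
Time used: 31 minutes
Remaining: 80 - 31 = 49 minutes
Percent used: 38.8%
Percent remaining: 61.2%

49


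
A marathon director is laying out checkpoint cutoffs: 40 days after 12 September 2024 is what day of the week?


Start: 2024-09-12 (Thursday)
Step 1 - find target date: add 40 days
  2024-09-12 + 40 days = 2024-10-22
Step 2 - day of week:
  40 mod 7 = 5
  Thursday + 5 days -> Tuesday
Result: Tuesday (2024-10-22)

Tuesday


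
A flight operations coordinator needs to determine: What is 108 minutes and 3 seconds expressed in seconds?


Minutes: 108
Extra seconds: 3
Seconds per minute: 60
Minutes to seconds: 108 x 60 = 6480
Total: 6480 + 3 = 6483

6483


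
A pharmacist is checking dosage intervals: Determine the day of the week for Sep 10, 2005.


Date: 2005-09-10
January 1, 2005 is a Saturday
Day of year: 253
Offset from Jan 1: 252 days
252 mod 7 = 0
Result: Saturday

Saturday


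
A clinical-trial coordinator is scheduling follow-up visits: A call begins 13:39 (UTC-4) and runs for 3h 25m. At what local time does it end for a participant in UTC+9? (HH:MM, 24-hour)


Start: 13:39 in UTC-4
Step 1 - add duration:
  minutes: 39 + 25 = 64 (carry 1h)
  hours: 13 + 3 + 1 = 17
  end in UTC-4: 17:04
Step 2 - convert UTC-4 -> UTC+9:
  offset difference: 9 - (-4) = 13 hours
  17 + (13) = 30 -> mod 24 = 6
Result: 06:04 in UTC+9

06:04


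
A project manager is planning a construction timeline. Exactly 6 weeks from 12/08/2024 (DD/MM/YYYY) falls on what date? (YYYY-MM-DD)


Start: 2024-08-12
Weeks to add: 6
Convert to days: 6 x 7 = 42 days
Add 42 days to 2024-08-12
Result: 2024-09-23

2024-09-23


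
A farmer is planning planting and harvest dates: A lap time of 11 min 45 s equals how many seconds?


Minutes: 11
Seconds: 45
Convert minutes to seconds: 11 x 60 = 660
Add remaining seconds: 660 + 45 = 705

705


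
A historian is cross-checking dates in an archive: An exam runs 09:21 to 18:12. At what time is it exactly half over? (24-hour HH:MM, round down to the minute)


Start time: 09:21 = 561 minutes from midnight
End time: 18:12 = 1092 minutes from midnight
Sum: 561 + 1092 = 1653
Midpoint: 1653 / 2 = 826 minutes
Convert: 826 / 60 = 13 hours, 46 minutes
Result: 13:46

13:46


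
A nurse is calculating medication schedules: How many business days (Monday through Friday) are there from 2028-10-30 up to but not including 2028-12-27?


Start: 2028-10-30 (Monday)
End (exclusive): 2028-12-27 (Wednesday)
Total calendar days: 58
Full weeks: 58 // 7 = 8 -> 40 weekdays
Remaining 2 days starting on Monday:
  Mon(w), Tue(w) -> 2 weekdays
Total business days: 40 + 2 = 42

42


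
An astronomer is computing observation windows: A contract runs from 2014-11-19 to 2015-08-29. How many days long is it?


Start date: 2014-11-19
End date: 2015-08-29
Nov 2014: +12 days
Dec 2014: +31 days
Jan 2015: +31 days
... (7 more months)
Total: 283 days

283


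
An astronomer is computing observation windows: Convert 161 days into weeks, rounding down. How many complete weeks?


Total days: 161
Days per week: 7
Division: 161 / 7 = 23 remainder 0
Complete weeks: 23
Remaining days: 0

23


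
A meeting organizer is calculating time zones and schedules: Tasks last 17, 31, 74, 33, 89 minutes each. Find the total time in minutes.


Durations: 17, 31, 74, 33, 89
Running sum: 17
+ 31 = 48
+ 74 = 122
+ 33 = 155
+ 89 = 244
Total duration: 244 minutes
That is 4 hours and 4 minutes

244


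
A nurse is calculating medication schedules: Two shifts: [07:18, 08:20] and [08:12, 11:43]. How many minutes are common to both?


Interval A: [438, 500] minutes from midnight
Interval B: [492, 703] minutes from midnight
Overlap start = max(438, 492) = 492
Overlap end = min(500, 703) = 500
Overlap = 500 - 492 = 8 minutes

8


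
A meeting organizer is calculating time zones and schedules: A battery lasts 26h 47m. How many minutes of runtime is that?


Hours: 26
Extra minutes: 47
Minutes per hour: 60
Hours to minutes: 26 x 60 = 1560
Total: 1560 + 47 = 1607

1607


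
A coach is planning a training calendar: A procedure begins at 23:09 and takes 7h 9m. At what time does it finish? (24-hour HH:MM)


Start time: 23:09
Adding: 7 hours 9 minutes
Minutes: 9 + 9 = 18
Hours: 23 + 7 + 0 = 30
Hour wraparound: 30 mod 24 = 6
Result: 06:18

06:18


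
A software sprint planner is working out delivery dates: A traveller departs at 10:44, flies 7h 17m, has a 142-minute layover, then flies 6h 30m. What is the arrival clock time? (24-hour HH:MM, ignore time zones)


Depart: 10:44
Leg 1: +437 min -> 18:01
Layover: +142 min -> 20:23
Leg 2: +390 min -> 02:53
Total travel: 969 minutes = 16h 9m
Arrival: 02:53

02:53


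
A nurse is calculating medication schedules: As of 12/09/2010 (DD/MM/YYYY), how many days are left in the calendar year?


Start: September 12, 2010
End: December 31, 2010
Days left in September: 18
October: 31
November: 30
December: 31
Sum of remaining months: 92
Total: 18 + 92 = 110

110


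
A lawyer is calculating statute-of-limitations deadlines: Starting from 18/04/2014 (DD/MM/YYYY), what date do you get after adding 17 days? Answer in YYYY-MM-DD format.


Start: 2014-04-18
Adding 17 days
Days remaining in April: 12
After April: 5 days still to add
May 2014 has 31 days, need 5
Result: 2014-05-05

2014-05-05


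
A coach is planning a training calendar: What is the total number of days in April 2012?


Month: April
Year: 2012
April is a 30-day month
Total: 30 days

30


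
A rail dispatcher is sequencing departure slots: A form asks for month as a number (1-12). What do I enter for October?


Calendar month order:
9. September
10. October <--
11. November
October is month number 10

10


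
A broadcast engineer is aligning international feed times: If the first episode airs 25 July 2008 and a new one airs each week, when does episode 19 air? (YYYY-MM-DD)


First occurrence: 2008-07-25 (occurrence 1)
Each occurrence is 7 days after the previous.
Occurrence 19 is 18 weeks after the first.
18 weeks = 126 days
2008-07-25 + 126 days = 2008-11-28

2008-11-28


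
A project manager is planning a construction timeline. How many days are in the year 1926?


Year: 1926
Check leap year rules:
Divisible by 4? No
1926 is not a leap year
Days: 365

365


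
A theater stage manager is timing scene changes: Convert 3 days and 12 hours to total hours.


Days: 3
Extra hours: 12
Hours per day: 24
Days to hours: 3 x 24 = 72
Total: 72 + 12 = 84

84


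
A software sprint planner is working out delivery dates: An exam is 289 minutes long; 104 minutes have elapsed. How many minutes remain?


Total budget: 289 minutes
Time used: 104 minutes
Remaining: 289 - 104 = 185 minutes
Percent used: 36.0%
Percent remaining: 64.0%

185


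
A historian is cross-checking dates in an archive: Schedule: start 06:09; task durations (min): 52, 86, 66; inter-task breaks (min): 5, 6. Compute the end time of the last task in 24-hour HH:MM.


Start: 06:09 = 369 min from midnight
  after task 1 (52 min): 07:01
  after break (5 min): 07:06
  after task 2 (86 min): 08:32
  after break (6 min): 08:38
  after task 3 (66 min): 09:44
Total elapsed: 215 minutes
End time: 09:44

09:44


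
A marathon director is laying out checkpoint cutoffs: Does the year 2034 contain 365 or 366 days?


Year: 2034
Check leap year rules:
Divisible by 4? No
2034 is not a leap year
Days: 365

365


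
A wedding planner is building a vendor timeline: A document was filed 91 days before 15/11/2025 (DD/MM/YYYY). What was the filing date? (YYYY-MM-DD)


Start: 2025-11-15
Subtracting 91 days
Days already passed in November: 15
After going back through November: 76 more days to subtract
October 2025: 31 days, 45 remaining
September 2025: 30 days, 15 remaining
August 2025 has 31 days, need 15
Result: 2025-08-16

2025-08-16


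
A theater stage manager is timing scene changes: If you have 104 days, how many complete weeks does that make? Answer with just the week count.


Total days: 104
Days per week: 7
Division: 104 / 7 = 14 remainder 6
Complete weeks: 14
Remaining days: 6

14


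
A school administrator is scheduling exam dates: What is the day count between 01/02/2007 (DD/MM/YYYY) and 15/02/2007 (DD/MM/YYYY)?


Start date: 2007-02-01
End date: 2007-02-15
Feb 2007: +14 days
Total: 14 days

14


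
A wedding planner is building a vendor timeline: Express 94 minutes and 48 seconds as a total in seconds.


Minutes: 94
Seconds: 48
Convert minutes to seconds: 94 x 60 = 5640
Add remaining seconds: 5640 + 48 = 5688

5688


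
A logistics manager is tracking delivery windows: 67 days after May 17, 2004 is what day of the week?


Start: 2004-05-17 (Monday)
Step 1 - find target date: add 67 days
  2004-05-17 + 67 days = 2004-07-23
Step 2 - day of week:
  67 mod 7 = 4
  Monday + 4 days -> Friday
Result: Friday (2004-07-23)

Friday


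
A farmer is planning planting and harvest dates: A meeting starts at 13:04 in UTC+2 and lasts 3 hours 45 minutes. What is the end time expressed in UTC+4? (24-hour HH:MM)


Start: 13:04 in UTC+2
Step 1 - add duration:
  minutes: 4 + 45 = 49
  hours: 13 + 3 + 0 = 16
  end in UTC+2: 16:49
Step 2 - convert UTC+2 -> UTC+4:
  offset difference: 4 - (2) = 2 hours
  16 + (2) = 18 -> mod 24 = 18
Result: 18:49 in UTC+4

18:49


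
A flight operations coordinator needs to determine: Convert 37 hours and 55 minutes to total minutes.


Hours: 37
Minutes: 55
Convert hours to minutes: 37 x 60 = 2220
Add remaining minutes: 2220 + 55 = 2275

2275


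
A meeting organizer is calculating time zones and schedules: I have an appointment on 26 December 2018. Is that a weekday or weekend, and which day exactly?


Date: 2018-12-26
January 1, 2018 is a Monday
Day of year: 360
Offset from Jan 1: 359 days
359 mod 7 = 2
Result: Wednesday

Wednesday


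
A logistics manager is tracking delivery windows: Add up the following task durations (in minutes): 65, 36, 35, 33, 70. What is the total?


Durations: 65, 36, 35, 33, 70
Running sum: 65
+ 36 = 101
+ 35 = 136
+ 33 = 169
+ 70 = 239
Total duration: 239 minutes
That is 3 hours and 59 minutes

239


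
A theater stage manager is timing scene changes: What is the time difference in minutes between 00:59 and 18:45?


Start time: 00:59 = 59 minutes from midnight
End time: 18:45 = 1125 minutes from midnight
Difference: 1125 - 59 = 1066 minutes
That is 17 hours and 46 minutes

1066


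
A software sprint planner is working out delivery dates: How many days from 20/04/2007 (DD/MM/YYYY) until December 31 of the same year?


Start: April 20, 2007
End: December 31, 2007
Days left in April: 10
May: 31
June: 30
July: 31
August: 31
... plus remaining months
Sum of remaining months: 245
Total: 10 + 245 = 255

255


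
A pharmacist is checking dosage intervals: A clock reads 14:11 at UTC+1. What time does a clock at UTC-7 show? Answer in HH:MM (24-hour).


Local time: 14:11 at UTC+1 (offset 1h)
Target zone: UTC-7 (offset -7h)
Difference: -7 - (1) = -8 hours
Calculation: 14 + (-8) = 6
Result: 06:11

06:11


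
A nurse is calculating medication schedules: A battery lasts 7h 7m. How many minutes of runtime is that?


Hours: 7
Extra minutes: 7
Minutes per hour: 60
Hours to minutes: 7 x 60 = 420
Total: 420 + 7 = 427

427


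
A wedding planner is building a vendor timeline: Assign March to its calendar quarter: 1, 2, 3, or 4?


Month: March (month 3)
Q1: January-March (months 1-3)
Q2: April-June (months 4-6)
Q3: July-September (months 7-9)
Q4: October-December (months 10-12)
Month 3 falls in Q1

1


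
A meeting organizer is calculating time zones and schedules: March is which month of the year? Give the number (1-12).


Calendar month order:
2. February
3. March <--
4. April
March is month number 3

3


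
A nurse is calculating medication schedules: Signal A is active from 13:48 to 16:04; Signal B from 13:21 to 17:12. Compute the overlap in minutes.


Interval A: [828, 964] minutes from midnight
Interval B: [801, 1032] minutes from midnight
Overlap start = max(828, 801) = 828
Overlap end = min(964, 1032) = 964
Overlap = 964 - 828 = 136 minutes

136


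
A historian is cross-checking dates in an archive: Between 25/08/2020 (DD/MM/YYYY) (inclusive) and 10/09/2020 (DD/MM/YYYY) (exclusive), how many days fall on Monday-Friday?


Start: 2020-08-25 (Tuesday)
End (exclusive): 2020-09-10 (Thursday)
Total calendar days: 16
Full weeks: 16 // 7 = 2 -> 10 weekdays
Remaining 2 days starting on Tuesday:
  Tue(w), Wed(w) -> 2 weekdays
Total business days: 10 + 2 = 12

12


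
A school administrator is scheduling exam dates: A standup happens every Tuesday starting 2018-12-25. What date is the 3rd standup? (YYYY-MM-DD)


First occurrence: 2018-12-25 (occurrence 1)
Each occurrence is 7 days after the previous.
Occurrence 3 is 2 weeks after the first.
2 weeks = 14 days
2018-12-25 + 14 days = 2019-01-08

2019-01-08


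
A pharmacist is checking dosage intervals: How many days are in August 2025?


Month: August
Year: 2025
August is a 31-day month
Total: 31 days

31


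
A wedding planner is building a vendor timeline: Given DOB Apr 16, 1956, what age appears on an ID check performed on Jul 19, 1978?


Birth: 1956-04-16
Reference: 1978-07-19
Year difference: 1978 - 1956 = 22
Has birthday (04-16) occurred by 07-19? Yes
Age in full years: 22

22


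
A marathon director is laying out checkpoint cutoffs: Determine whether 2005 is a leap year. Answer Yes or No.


Year: 2005
Divisible by 4? 2005 / 4 = 501.25 -> No
Not divisible by 4, so NOT a leap year

No


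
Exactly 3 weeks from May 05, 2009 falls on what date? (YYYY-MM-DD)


Start: 2009-05-05
Weeks to add: 3
Convert to days: 3 x 7 = 21 days
Add 21 days to 2009-05-05
Result: 2009-05-26

2009-05-26


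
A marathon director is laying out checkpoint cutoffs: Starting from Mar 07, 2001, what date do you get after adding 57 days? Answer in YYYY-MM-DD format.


Start: 2001-03-07
Adding 57 days
Days remaining in March: 24
After March: 33 days still to add
April 2001: 30 days, 3 remaining
May 2001 has 31 days, need 3
Result: 2001-05-03

2001-05-03


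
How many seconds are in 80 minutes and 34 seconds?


Minutes: 80
Extra seconds: 34
Seconds per minute: 60
Minutes to seconds: 80 x 60 = 4800
Total: 4800 + 34 = 4834

4834


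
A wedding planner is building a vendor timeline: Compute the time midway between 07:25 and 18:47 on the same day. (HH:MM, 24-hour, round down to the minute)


Start time: 07:25 = 445 minutes from midnight
End time: 18:47 = 1127 minutes from midnight
Sum: 445 + 1127 = 1572
Midpoint: 1572 / 2 = 786 minutes
Convert: 786 / 60 = 13 hours, 6 minutes
Result: 13:06

13:06


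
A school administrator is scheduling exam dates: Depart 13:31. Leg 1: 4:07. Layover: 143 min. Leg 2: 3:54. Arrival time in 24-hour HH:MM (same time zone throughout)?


Depart: 13:31
Leg 1: +247 min -> 17:38
Layover: +143 min -> 20:01
Leg 2: +234 min -> 23:55
Total travel: 624 minutes = 10h 24m
Arrival: 23:55

23:55


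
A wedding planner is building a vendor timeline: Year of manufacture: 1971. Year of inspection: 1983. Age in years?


Birth year: 1971
Current year: 1983
Age = current year - birth year
Age = 1983 - 1971 = 12

12


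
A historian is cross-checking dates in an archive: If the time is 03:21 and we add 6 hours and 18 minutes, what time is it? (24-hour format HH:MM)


Start time: 03:21
Adding: 6 hours 18 minutes
Minutes: 21 + 18 = 39
Hours: 3 + 6 + 0 = 9
Result: 09:39

09:39


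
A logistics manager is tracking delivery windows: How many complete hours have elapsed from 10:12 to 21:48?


Start: 10:12
End: 21:48
Hour difference: 21 - 10 = 11 hours
Minute difference: 48 - 12 = 36 minutes
Total minutes: 696
Complete hours: 696 / 60 = 11 (remainder 36)

11


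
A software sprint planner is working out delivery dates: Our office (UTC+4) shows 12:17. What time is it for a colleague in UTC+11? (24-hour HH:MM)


Local time: 12:17 at UTC+4 (offset 4h)
Target zone: UTC+11 (offset 11h)
Difference: 11 - (4) = 7 hours
Calculation: 12 + (7) = 19
Result: 19:17

19:17


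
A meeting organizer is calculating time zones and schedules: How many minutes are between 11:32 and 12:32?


Start time: 11:32 = 692 minutes from midnight
End time: 12:32 = 752 minutes from midnight
Difference: 752 - 692 = 60 minutes
That is 1 hours and 0 minutes

60


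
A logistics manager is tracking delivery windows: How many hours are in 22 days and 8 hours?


Days: 22
Extra hours: 8
Hours per day: 24
Days to hours: 22 x 24 = 528
Total: 528 + 8 = 536

536


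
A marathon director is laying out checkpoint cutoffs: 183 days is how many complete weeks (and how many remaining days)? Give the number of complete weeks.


Total days: 183
Days per week: 7
Division: 183 / 7 = 26 remainder 1
Complete weeks: 26
Remaining days: 1

26


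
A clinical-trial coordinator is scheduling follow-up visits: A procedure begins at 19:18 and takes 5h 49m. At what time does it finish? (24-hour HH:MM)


Start time: 19:18
Adding: 5 hours 49 minutes
Minutes: 18 + 49 = 67
Minute overflow: 67 >= 60, so carry 1 hour, minutes = 7
Hours: 19 + 5 + 1 = 25
Hour wraparound: 25 mod 24 = 1
Result: 01:07

01:07


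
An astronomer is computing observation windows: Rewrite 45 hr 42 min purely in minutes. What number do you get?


Hours: 45
Extra minutes: 42
Minutes per hour: 60
Hours to minutes: 45 x 60 = 2700
Total: 2700 + 42 = 2742

2742


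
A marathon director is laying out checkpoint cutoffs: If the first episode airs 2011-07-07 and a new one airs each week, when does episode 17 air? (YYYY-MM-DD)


First occurrence: 2011-07-07 (occurrence 1)
Each occurrence is 7 days after the previous.
Occurrence 17 is 16 weeks after the first.
16 weeks = 112 days
2011-07-07 + 112 days = 2011-10-27

2011-10-27


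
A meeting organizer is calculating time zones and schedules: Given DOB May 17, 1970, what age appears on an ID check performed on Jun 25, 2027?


Birth: 1970-05-17
Reference: 2027-06-25
Year difference: 2027 - 1970 = 57
Has birthday (05-17) occurred by 06-25? Yes
Age in full years: 57

57


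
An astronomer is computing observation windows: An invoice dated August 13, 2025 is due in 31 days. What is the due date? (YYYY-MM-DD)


Start: 2025-08-13
Adding 31 days
Days remaining in August: 18
After August: 13 days still to add
September 2025 has 30 days, need 13
Result: 2025-09-13

2025-09-13


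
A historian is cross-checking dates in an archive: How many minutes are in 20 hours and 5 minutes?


Hours: 20
Minutes: 5
Convert hours to minutes: 20 x 60 = 1200
Add remaining minutes: 1200 + 5 = 1205

1205


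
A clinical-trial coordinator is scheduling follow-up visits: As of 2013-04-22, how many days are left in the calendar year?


Start: April 22, 2013
End: December 31, 2013
Days left in April: 8
May: 31
June: 30
July: 31
August: 31
... plus remaining months
Sum of remaining months: 245
Total: 8 + 245 = 253

253


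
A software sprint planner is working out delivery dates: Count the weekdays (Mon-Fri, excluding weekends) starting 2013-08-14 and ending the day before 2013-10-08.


Start: 2013-08-14 (Wednesday)
End (exclusive): 2013-10-08 (Tuesday)
Total calendar days: 55
Full weeks: 55 // 7 = 7 -> 35 weekdays
Remaining 6 days starting on Wednesday:
  Wed(w), Thu(w), Fri(w), Sat(-), Sun(-), Mon(w) -> 4 weekdays
Total business days: 35 + 4 = 39

39


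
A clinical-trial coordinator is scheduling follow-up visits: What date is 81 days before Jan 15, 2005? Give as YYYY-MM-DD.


Start: 2005-01-15
Subtracting 81 days
Days already passed in January: 15
After going back through January: 66 more days to subtract
December 2004: 31 days, 35 remaining
November 2004: 30 days, 5 remaining
October 2004 has 31 days, need 5
Result: 2004-10-26

2004-10-26


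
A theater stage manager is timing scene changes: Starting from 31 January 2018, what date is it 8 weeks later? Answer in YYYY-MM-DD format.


Start: 2018-01-31
Weeks to add: 8
Convert to days: 8 x 7 = 56 days
Add 56 days to 2018-01-31
Result: 2018-03-28

2018-03-28


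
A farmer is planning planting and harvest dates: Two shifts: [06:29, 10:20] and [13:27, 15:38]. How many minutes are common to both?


Interval A: [389, 620] minutes from midnight
Interval B: [807, 938] minutes from midnight
Overlap start = max(389, 807) = 807
Overlap end = min(620, 938) = 620
End <= start, so the intervals do not overlap: 0 minutes

0


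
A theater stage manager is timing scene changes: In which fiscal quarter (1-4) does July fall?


Month: July (month 7)
Q1: January-March (months 1-3)
Q2: April-June (months 4-6)
Q3: July-September (months 7-9)
Q4: October-December (months 10-12)
Month 7 falls in Q3

3


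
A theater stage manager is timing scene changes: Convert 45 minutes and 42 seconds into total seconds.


Minutes: 45
Seconds: 42
Convert minutes to seconds: 45 x 60 = 2700
Add remaining seconds: 2700 + 42 = 2742

2742


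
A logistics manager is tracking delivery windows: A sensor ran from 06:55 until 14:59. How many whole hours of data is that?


Start: 06:55
End: 14:59
Hour difference: 14 - 6 = 8 hours
Minute difference: 59 - 55 = 4 minutes
Total minutes: 484
Complete hours: 484 / 60 = 8 (remainder 4)

8


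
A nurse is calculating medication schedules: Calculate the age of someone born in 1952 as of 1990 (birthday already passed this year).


Birth year: 1952
Current year: 1990
Age = current year - birth year
Age = 1990 - 1952 = 38

38


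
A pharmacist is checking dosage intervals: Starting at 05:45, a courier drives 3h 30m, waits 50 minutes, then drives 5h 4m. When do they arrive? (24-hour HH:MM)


Depart: 05:45
Leg 1: +210 min -> 09:15
Layover: +50 min -> 10:05
Leg 2: +304 min -> 15:09
Total travel: 564 minutes = 9h 24m
Arrival: 15:09

15:09


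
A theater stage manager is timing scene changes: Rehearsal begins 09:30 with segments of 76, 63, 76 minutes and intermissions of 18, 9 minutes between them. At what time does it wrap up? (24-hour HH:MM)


Start: 09:30 = 570 min from midnight
  after task 1 (76 min): 10:46
  after break (18 min): 11:04
  after task 2 (63 min): 12:07
  after break (9 min): 12:16
  after task 3 (76 min): 13:32
Total elapsed: 242 minutes
End time: 13:32

13:32


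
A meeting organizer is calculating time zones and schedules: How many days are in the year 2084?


Year: 2084
Check leap year rules:
Divisible by 4? Yes
Divisible by 100? No
2084 is a leap year
Days: 366

366


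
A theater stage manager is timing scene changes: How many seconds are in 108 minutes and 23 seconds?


Minutes: 108
Extra seconds: 23
Seconds per minute: 60
Minutes to seconds: 108 x 60 = 6480
Total: 6480 + 23 = 6503

6503


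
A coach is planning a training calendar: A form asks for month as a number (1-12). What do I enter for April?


Calendar month order:
3. March
4. April <--
5. May
April is month number 4

4


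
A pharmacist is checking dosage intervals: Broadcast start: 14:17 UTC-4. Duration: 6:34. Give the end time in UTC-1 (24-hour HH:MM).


Start: 14:17 in UTC-4
Step 1 - add duration:
  minutes: 17 + 34 = 51
  hours: 14 + 6 + 0 = 20
  end in UTC-4: 20:51
Step 2 - convert UTC-4 -> UTC-1:
  offset difference: -1 - (-4) = 3 hours
  20 + (3) = 23 -> mod 24 = 23
Result: 23:51 in UTC-1

23:51


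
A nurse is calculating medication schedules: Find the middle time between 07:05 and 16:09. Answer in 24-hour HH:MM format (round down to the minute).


Start time: 07:05 = 425 minutes from midnight
End time: 16:09 = 969 minutes from midnight
Sum: 425 + 969 = 1394
Midpoint: 1394 / 2 = 697 minutes
Convert: 697 / 60 = 11 hours, 37 minutes
Result: 11:37

11:37


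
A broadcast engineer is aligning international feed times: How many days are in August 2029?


Month: August
Year: 2029
August is a 31-day month
Total: 31 days

31


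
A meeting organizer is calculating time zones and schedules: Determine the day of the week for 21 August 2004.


Date: 2004-08-21
January 1, 2004 is a Thursday
Day of year: 234
Offset from Jan 1: 233 days
233 mod 7 = 2
Result: Saturday

Saturday


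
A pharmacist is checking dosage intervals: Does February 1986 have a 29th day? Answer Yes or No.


Year: 1986
Divisible by 4? 1986 / 4 = 496.5 -> No
Not divisible by 4, so NOT a leap year

No


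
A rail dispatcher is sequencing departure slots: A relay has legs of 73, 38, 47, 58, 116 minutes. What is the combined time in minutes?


Durations: 73, 38, 47, 58, 116
Running sum: 73
+ 38 = 111
+ 47 = 158
+ 58 = 216
+ 116 = 332
Total duration: 332 minutes
That is 5 hours and 32 minutes

332


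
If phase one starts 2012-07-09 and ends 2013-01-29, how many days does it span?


Start date: 2012-07-09
End date: 2013-01-29
Jul 2012: +23 days
Aug 2012: +31 days
Sep 2012: +30 days
... (4 more months)
Total: 204 days

204


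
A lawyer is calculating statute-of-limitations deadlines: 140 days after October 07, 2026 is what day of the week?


Start: 2026-10-07 (Wednesday)
Step 1 - find target date: add 140 days
  2026-10-07 + 140 days = 2027-02-24
Step 2 - day of week:
  140 mod 7 = 0
  Wednesday + 0 days -> Wednesday
Result: Wednesday (2027-02-24)

Wednesday


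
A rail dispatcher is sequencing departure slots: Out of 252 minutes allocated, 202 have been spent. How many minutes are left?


Total budget: 252 minutes
Time used: 202 minutes
Remaining: 252 - 202 = 50 minutes
Percent used: 80.2%
Percent remaining: 19.8%

50


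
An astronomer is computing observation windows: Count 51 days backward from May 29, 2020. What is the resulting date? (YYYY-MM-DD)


Start: 2020-05-29
Subtracting 51 days
Days already passed in May: 29
After going back through May: 22 more days to subtract
April 2020 has 30 days, need 22
Result: 2020-04-08

2020-04-08


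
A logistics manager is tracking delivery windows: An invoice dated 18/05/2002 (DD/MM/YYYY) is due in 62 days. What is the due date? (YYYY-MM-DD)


Start: 2002-05-18
Adding 62 days
Days remaining in May: 13
After May: 49 days still to add
June 2002: 30 days, 19 remaining
July 2002 has 31 days, need 19
Result: 2002-07-19

2002-07-19


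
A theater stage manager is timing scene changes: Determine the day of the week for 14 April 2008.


Date: 2008-04-14
January 1, 2008 is a Tuesday
Day of year: 105
Offset from Jan 1: 104 days
104 mod 7 = 6
Result: Monday

Monday


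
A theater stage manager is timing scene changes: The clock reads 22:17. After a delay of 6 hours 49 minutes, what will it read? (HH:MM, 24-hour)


Start time: 22:17
Adding: 6 hours 49 minutes
Minutes: 17 + 49 = 66
Minute overflow: 66 >= 60, so carry 1 hour, minutes = 6
Hours: 22 + 6 + 1 = 29
Hour wraparound: 29 mod 24 = 5
Result: 05:06

05:06


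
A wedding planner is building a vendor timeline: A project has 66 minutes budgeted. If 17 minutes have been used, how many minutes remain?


Total budget: 66 minutes
Time used: 17 minutes
Remaining: 66 - 17 = 49 minutes
Percent used: 25.8%
Percent remaining: 74.2%

49


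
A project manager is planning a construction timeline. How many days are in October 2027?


Month: October
Year: 2027
October is a 31-day month
Total: 31 days

31


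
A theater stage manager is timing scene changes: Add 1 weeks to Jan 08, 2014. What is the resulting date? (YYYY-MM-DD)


Start: 2014-01-08
Weeks to add: 1
Convert to days: 1 x 7 = 7 days
Add 7 days to 2014-01-08
Result: 2014-01-15

2014-01-15


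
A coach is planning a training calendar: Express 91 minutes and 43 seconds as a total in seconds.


Minutes: 91
Seconds: 43
Convert minutes to seconds: 91 x 60 = 5460
Add remaining seconds: 5460 + 43 = 5503

5503


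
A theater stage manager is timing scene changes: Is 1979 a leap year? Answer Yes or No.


Year: 1979
Divisible by 4? 1979 / 4 = 494.75 -> No
Not divisible by 4, so NOT a leap year

No


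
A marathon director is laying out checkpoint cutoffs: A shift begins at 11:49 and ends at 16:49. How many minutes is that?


Start time: 11:49 = 709 minutes from midnight
End time: 16:49 = 1009 minutes from midnight
Difference: 1009 - 709 = 300 minutes
That is 5 hours and 0 minutes

300


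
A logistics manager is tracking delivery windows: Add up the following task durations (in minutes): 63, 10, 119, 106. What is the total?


Durations: 63, 10, 119, 106
Running sum: 63
+ 10 = 73
+ 119 = 192
+ 106 = 298
Total duration: 298 minutes
That is 4 hours and 58 minutes

298


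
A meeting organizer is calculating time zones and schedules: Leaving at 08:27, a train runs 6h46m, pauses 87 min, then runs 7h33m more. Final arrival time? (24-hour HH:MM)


Depart: 08:27
Leg 1: +406 min -> 15:13
Layover: +87 min -> 16:40
Leg 2: +453 min -> 00:13
Total travel: 946 minutes = 15h 46m
Arrival: 00:13

00:13


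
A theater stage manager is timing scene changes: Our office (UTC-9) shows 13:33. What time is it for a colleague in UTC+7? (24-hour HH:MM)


Local time: 13:33 at UTC-9 (offset -9h)
Target zone: UTC+7 (offset 7h)
Difference: 7 - (-9) = 16 hours
Calculation: 13 + (16) = 29
Wraparound: (29) mod 24 = 5
Result: 05:33

05:33


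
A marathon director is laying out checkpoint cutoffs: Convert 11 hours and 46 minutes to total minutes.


Hours: 11
Minutes: 46
Convert hours to minutes: 11 x 60 = 660
Add remaining minutes: 660 + 46 = 706

706


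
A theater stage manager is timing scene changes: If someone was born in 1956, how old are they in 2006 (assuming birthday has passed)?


Birth year: 1956
Current year: 2006
Age = current year - birth year
Age = 2006 - 1956 = 50

50


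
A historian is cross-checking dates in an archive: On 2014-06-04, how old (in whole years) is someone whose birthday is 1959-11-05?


Birth: 1959-11-05
Reference: 2014-06-04
Year difference: 2014 - 1959 = 55
Has birthday (11-05) occurred by 06-04? No
Birthday not yet reached this year -> subtract 1
Age in full years: 54

54


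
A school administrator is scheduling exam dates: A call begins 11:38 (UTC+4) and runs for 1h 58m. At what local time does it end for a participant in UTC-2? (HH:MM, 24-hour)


Start: 11:38 in UTC+4
Step 1 - add duration:
  minutes: 38 + 58 = 96 (carry 1h)
  hours: 11 + 1 + 1 = 13
  end in UTC+4: 13:36
Step 2 - convert UTC+4 -> UTC-2:
  offset difference: -2 - (4) = -6 hours
  13 + (-6) = 7 -> mod 24 = 7
Result: 07:36 in UTC-2

07:36


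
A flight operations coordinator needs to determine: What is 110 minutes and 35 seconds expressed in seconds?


Minutes: 110
Extra seconds: 35
Seconds per minute: 60
Minutes to seconds: 110 x 60 = 6600
Total: 6600 + 35 = 6635

6635


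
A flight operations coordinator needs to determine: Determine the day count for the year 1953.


Year: 1953
Check leap year rules:
Divisible by 4? No
1953 is not a leap year
Days: 365

365


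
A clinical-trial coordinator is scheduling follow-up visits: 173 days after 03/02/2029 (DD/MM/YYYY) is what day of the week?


Start: 2029-02-03 (Saturday)
Step 1 - find target date: add 173 days
  2029-02-03 + 173 days = 2029-07-26
Step 2 - day of week:
  173 mod 7 = 5
  Saturday + 5 days -> Thursday
Result: Thursday (2029-07-26)

Thursday


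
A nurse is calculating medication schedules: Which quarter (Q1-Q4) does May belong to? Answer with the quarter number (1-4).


Month: May (month 5)
Q1: January-March (months 1-3)
Q2: April-June (months 4-6)
Q3: July-September (months 7-9)
Q4: October-December (months 10-12)
Month 5 falls in Q2

2


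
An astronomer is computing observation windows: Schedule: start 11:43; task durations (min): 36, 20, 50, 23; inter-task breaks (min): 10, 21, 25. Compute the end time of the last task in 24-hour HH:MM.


Start: 11:43 = 703 min from midnight
  after task 1 (36 min): 12:19
  after break (10 min): 12:29
  after task 2 (20 min): 12:49
  after break (21 min): 13:10
  after task 3 (50 min): 14:00
  after break (25 min): 14:25
  after task 4 (23 min): 14:48
Total elapsed: 185 minutes
End time: 14:48

14:48


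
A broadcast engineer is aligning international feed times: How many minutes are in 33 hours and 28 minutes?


Hours: 33
Extra minutes: 28
Minutes per hour: 60
Hours to minutes: 33 x 60 = 1980
Total: 1980 + 28 = 2008

2008


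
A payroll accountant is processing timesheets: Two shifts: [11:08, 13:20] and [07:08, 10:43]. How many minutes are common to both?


Interval A: [668, 800] minutes from midnight
Interval B: [428, 643] minutes from midnight
Overlap start = max(668, 428) = 668
Overlap end = min(800, 643) = 643
End <= start, so the intervals do not overlap: 0 minutes

0


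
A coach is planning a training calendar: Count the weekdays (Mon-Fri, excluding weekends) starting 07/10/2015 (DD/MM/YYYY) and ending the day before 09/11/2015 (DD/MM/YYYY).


Start: 2015-10-07 (Wednesday)
End (exclusive): 2015-11-09 (Monday)
Total calendar days: 33
Full weeks: 33 // 7 = 4 -> 20 weekdays
Remaining 5 days starting on Wednesday:
  Wed(w), Thu(w), Fri(w), Sat(-), Sun(-) -> 3 weekdays
Total business days: 20 + 3 = 23

23


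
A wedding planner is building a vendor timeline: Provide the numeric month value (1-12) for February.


Calendar month order:
1. January
2. February <--
3. March
February is month number 2

2


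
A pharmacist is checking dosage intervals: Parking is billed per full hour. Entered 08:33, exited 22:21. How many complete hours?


Start: 08:33
End: 22:21
Hour difference: 22 - 8 = 14 hours
Minute difference: 21 - 33 = -12 minutes
Total minutes: 828
Complete hours: 828 / 60 = 13 (remainder 48)

13


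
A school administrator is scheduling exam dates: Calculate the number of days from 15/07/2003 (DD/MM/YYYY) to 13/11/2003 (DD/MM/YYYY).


Start date: 2003-07-15
End date: 2003-11-13
Jul 2003: +17 days
Aug 2003: +31 days
Sep 2003: +30 days
Oct 2003: +31 days
Nov 2003: +12 days
Total: 121 days

121


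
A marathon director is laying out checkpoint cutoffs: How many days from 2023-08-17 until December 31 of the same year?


Start: August 17, 2023
End: December 31, 2023
Days left in August: 14
September: 30
October: 31
November: 30
December: 31
Sum of remaining months: 122
Total: 14 + 122 = 136

136


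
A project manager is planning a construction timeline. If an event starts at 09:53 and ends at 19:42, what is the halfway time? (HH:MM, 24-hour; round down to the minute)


Start time: 09:53 = 593 minutes from midnight
End time: 19:42 = 1182 minutes from midnight
Sum: 593 + 1182 = 1775
Midpoint: 1775 / 2 = 887 minutes
Convert: 887 / 60 = 14 hours, 47 minutes
Result: 14:47

14:47


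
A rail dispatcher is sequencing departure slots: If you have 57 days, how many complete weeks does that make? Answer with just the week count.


Total days: 57
Days per week: 7
Division: 57 / 7 = 8 remainder 1
Complete weeks: 8
Remaining days: 1

8


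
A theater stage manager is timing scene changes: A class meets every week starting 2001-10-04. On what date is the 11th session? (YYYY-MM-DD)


First occurrence: 2001-10-04 (occurrence 1)
Each occurrence is 7 days after the previous.
Occurrence 11 is 10 weeks after the first.
10 weeks = 70 days
2001-10-04 + 70 days = 2001-12-13

2001-12-13


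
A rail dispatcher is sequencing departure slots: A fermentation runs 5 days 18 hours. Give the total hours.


Days: 5
Extra hours: 18
Hours per day: 24
Days to hours: 5 x 24 = 120
Total: 120 + 18 = 138

138


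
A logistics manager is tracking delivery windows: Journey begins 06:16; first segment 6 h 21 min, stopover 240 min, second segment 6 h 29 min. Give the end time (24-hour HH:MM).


Depart: 06:16
Leg 1: +381 min -> 12:37
Layover: +240 min -> 16:37
Leg 2: +389 min -> 23:06
Total travel: 1010 minutes = 16h 50m
Arrival: 23:06

23:06


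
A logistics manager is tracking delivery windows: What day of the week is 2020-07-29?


Date: 2020-07-29
January 1, 2020 is a Wednesday
Day of year: 211
Offset from Jan 1: 210 days
210 mod 7 = 0
Result: Wednesday

Wednesday


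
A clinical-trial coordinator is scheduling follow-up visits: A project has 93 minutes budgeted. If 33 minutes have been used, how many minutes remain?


Total budget: 93 minutes
Time used: 33 minutes
Remaining: 93 - 33 = 60 minutes
Percent used: 35.5%
Percent remaining: 64.5%

60


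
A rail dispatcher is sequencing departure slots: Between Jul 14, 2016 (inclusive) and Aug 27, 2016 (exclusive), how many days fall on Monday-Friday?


Start: 2016-07-14 (Thursday)
End (exclusive): 2016-08-27 (Saturday)
Total calendar days: 44
Full weeks: 44 // 7 = 6 -> 30 weekdays
Remaining 2 days starting on Thursday:
  Thu(w), Fri(w) -> 2 weekdays
Total business days: 30 + 2 = 32

32


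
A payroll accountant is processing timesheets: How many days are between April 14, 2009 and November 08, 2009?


Start date: 2009-04-14
End date: 2009-11-08
Apr 2009: +17 days
May 2009: +31 days
Jun 2009: +30 days
... (5 more months)
Total: 208 days

208


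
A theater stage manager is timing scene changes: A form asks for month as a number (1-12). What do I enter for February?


Calendar month order:
1. January
2. February <--
3. March
February is month number 2

2


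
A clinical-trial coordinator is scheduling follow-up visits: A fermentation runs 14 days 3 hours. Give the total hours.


Days: 14
Extra hours: 3
Hours per day: 24
Days to hours: 14 x 24 = 336
Total: 336 + 3 = 339

339


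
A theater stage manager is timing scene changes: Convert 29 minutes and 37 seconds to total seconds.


Minutes: 29
Extra seconds: 37
Seconds per minute: 60
Minutes to seconds: 29 x 60 = 1740
Total: 1740 + 37 = 1777

1777


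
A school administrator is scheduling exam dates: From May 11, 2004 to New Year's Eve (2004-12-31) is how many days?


Start: May 11, 2004
End: December 31, 2004
Days left in May: 20
June: 30
July: 31
August: 31
September: 30
... plus remaining months
Sum of remaining months: 214
Total: 20 + 214 = 234

234


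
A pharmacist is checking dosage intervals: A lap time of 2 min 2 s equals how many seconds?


Minutes: 2
Seconds: 2
Convert minutes to seconds: 2 x 60 = 120
Add remaining seconds: 120 + 2 = 122

122


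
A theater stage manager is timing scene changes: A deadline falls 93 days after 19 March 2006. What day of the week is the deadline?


Start: 2006-03-19 (Sunday)
Step 1 - find target date: add 93 days
  2006-03-19 + 93 days = 2006-06-20
Step 2 - day of week:
  93 mod 7 = 2
  Sunday + 2 days -> Tuesday
Result: Tuesday (2006-06-20)

Tuesday


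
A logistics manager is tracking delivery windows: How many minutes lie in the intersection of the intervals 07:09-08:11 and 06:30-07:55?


Interval A: [429, 491] minutes from midnight
Interval B: [390, 475] minutes from midnight
Overlap start = max(429, 390) = 429
Overlap end = min(491, 475) = 475
Overlap = 475 - 429 = 46 minutes

46


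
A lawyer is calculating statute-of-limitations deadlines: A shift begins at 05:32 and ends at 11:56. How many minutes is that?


Start time: 05:32 = 332 minutes from midnight
End time: 11:56 = 716 minutes from midnight
Difference: 716 - 332 = 384 minutes
That is 6 hours and 24 minutes

384


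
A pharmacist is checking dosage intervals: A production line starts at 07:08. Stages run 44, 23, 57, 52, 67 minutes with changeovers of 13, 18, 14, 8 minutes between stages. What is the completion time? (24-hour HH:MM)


Start: 07:08 = 428 min from midnight
  after task 1 (44 min): 07:52
  after break (13 min): 08:05
  after task 2 (23 min): 08:28
  after break (18 min): 08:46
  after task 3 (57 min): 09:43
  after break (14 min): 09:57
  after task 4 (52 min): 10:49
  after break (8 min): 10:57
  after task 5 (67 min): 12:04
Total elapsed: 296 minutes
End time: 12:04

12:04
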